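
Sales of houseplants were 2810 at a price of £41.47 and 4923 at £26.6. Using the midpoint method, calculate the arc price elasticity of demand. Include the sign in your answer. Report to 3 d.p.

-1.251

ΔQ = 4923 − 2810 = 2113; ΔP = 26.6 − 41.47 = -14.87.
Midpoints: P̄ = 34.03, Q̄ = 3866.5.
ε = (ΔQ/ΔP)(P̄/Q̄) = (2113/-14.87)(34.03/3866.5).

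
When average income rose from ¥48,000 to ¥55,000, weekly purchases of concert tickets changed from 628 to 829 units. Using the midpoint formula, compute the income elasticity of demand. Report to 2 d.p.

ΔQ = 201, ΔI = 7000. Midpoints: Ī = 51,500, Q̄ = 728.5.
ε_I = (ΔQ/ΔI)(Ī/Q̄) = (201/7000)(51500/728.5).

2.03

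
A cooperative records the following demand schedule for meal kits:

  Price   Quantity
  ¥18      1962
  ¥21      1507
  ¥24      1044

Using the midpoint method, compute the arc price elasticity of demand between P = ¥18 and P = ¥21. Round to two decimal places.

At P = 18, Q = 1962; at P = 21, Q = 1507.
ΔQ = -455, ΔP = 3. Midpoints: P̄ = 19.50, Q̄ = 1734.5.
ε = (ΔQ/ΔP)(P̄/Q̄) = (-455/3)(19.50/1734.5).

-1.71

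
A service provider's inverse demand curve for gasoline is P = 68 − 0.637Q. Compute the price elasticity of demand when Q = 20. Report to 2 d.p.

-4.34

At Q = 20, P = 68 − 0.637(20) = 55.26.
dP/dQ = −0.637, so dQ/dP = 1/(−0.637) = -1.570.
ε = (dQ/dP)(P/Q) = (-1.570)(55.26/20).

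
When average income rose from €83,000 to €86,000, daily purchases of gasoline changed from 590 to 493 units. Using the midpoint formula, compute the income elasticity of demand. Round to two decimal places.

ΔQ = -97, ΔI = 3000. Midpoints: Ī = 84,500, Q̄ = 541.5.
ε_I = (ΔQ/ΔI)(Ī/Q̄) = (-97/3000)(84500/541.5).

-5.05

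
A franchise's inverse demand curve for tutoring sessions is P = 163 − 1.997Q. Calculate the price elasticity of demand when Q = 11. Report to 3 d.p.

At Q = 11, P = 163 − 1.997(11) = 141.03.
dP/dQ = −1.997, so dQ/dP = 1/(−1.997) = -0.501.
ε = (dQ/dP)(P/Q) = (-0.501)(141.03/11).

-6.420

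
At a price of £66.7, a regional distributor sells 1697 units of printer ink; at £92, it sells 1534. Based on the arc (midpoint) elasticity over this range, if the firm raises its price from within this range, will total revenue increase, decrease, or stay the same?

Arc ε = (-163/25.3)(79.35/1615.5) ≈ -0.316.
|ε| = 0.32 < 1, so demand is inelastic. A price rise therefore raises total revenue.

increase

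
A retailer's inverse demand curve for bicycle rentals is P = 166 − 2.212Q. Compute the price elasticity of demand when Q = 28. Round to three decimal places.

At Q = 28, P = 166 − 2.212(28) = 104.06.
dP/dQ = −2.212, so dQ/dP = 1/(−2.212) = -0.452.
ε = (dQ/dP)(P/Q) = (-0.452)(104.06/28).

-1.680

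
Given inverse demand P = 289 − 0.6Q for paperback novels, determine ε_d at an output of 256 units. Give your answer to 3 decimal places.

-0.882

At Q = 256, P = 289 − 0.6(256) = 135.40.
dP/dQ = −0.6, so dQ/dP = 1/(−0.6) = -1.667.
ε = (dQ/dP)(P/Q) = (-1.667)(135.40/256).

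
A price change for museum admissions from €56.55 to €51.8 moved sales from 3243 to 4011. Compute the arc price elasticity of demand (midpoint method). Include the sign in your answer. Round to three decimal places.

-2.415

ΔQ = 4011 − 3243 = 768; ΔP = 51.8 − 56.55 = -4.75.
Midpoints: P̄ = 54.17, Q̄ = 3627.0.
ε = (ΔQ/ΔP)(P̄/Q̄) = (768/-4.75)(54.17/3627.0).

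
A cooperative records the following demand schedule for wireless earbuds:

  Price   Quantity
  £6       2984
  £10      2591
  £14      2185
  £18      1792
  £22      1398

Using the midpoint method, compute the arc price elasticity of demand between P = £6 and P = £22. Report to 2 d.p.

-0.63

At P = 6, Q = 2984; at P = 22, Q = 1398.
ΔQ = -1586, ΔP = 16. Midpoints: P̄ = 14.00, Q̄ = 2191.0.
ε = (ΔQ/ΔP)(P̄/Q̄) = (-1586/16)(14.00/2191.0).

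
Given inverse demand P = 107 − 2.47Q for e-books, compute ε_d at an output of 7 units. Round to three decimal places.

At Q = 7, P = 107 − 2.47(7) = 89.71.
dP/dQ = −2.47, so dQ/dP = 1/(−2.47) = -0.405.
ε = (dQ/dP)(P/Q) = (-0.405)(89.71/7).

-5.189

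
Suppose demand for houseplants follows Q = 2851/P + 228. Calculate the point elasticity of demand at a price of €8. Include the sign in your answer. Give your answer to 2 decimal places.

At P = 8, Q = 584.375.
dQ/dP = −2851/P² = -44.547.
ε = (dQ/dP)(P/Q) = (-44.547)(8/584.375).

-0.61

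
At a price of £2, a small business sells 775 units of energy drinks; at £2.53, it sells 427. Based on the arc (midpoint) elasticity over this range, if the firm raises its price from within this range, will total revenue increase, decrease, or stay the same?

Arc ε = (-348/0.53)(2.26/601.0) ≈ -2.475.
|ε| = 2.47 > 1, so demand is elastic. A price rise therefore reduces total revenue.

decrease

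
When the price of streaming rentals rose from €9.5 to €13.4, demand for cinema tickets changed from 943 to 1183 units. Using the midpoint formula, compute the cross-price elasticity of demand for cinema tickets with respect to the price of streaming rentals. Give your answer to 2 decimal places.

0.66

ΔQ_x = 1183 − 943 = 240; ΔP_y = 13.4 − 9.5 = 3.9.
Midpoints: P̄_y = 11.45, Q̄_x = 1063.0.
ε_xy = (ΔQ_x/ΔP_y)(P̄_y/Q̄_x) = (240/3.9)(11.45/1063.0).
ε_xy > 0, so the goods are substitutes.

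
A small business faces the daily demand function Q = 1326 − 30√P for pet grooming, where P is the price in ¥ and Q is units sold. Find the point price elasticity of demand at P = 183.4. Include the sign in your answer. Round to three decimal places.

-0.221

At P = 183.4, Q = 919.724.
dQ/dP = −30/(2√P) = -1.108.
ε = (dQ/dP)(P/Q) = (-1.108)(183.4/919.724).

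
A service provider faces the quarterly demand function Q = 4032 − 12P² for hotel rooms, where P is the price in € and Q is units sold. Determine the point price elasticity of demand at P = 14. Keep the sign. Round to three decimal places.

-2.800

At P = 14, Q = 1680.
dQ/dP = −24P = -336.
ε = (dQ/dP)(P/Q) = (-336)(14/1680).
|ε| > 1, so demand is elastic at this price.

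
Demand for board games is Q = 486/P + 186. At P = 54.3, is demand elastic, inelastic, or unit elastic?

inelastic

Q = 194.950, dQ/dP = -0.165.
ε = (dQ/dP)(P/Q) ≈ -0.046.
|ε| = 0.05 < 1.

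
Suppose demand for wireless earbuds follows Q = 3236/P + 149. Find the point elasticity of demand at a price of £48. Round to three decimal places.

-0.312

At P = 48, Q = 216.417.
dQ/dP = −3236/P² = -1.405.
ε = (dQ/dP)(P/Q) = (-1.405)(48/216.417).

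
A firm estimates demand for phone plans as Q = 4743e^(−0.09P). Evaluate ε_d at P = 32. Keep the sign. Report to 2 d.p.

At P = 32, Q = 266.247.
dQ/dP = −0.09·4743e^(−0.09P) = −0.09Q = -23.962.
ε = (dQ/dP)(P/Q) = (-23.962)(32/266.247).
|ε| > 1, so demand is elastic at this price.

-2.88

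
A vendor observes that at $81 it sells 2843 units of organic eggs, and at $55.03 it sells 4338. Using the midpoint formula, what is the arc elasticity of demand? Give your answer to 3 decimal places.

ΔQ = 4338 − 2843 = 1495; ΔP = 55.03 − 81 = -25.97.
Midpoints: P̄ = 68.02, Q̄ = 3590.5.
ε = (ΔQ/ΔP)(P̄/Q̄) = (1495/-25.97)(68.02/3590.5).

-1.090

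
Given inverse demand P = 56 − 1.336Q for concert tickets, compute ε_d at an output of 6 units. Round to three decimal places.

-5.986

At Q = 6, P = 56 − 1.336(6) = 47.98.
dP/dQ = −1.336, so dQ/dP = 1/(−1.336) = -0.749.
ε = (dQ/dP)(P/Q) = (-0.749)(47.98/6).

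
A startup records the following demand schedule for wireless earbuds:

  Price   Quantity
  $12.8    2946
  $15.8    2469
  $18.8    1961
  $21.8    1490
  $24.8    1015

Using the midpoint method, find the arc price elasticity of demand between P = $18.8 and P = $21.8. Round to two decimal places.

At P = 18.8, Q = 1961; at P = 21.8, Q = 1490.
ΔQ = -471, ΔP = 3.0. Midpoints: P̄ = 20.30, Q̄ = 1725.5.
ε = (ΔQ/ΔP)(P̄/Q̄) = (-471/3.0)(20.30/1725.5).

-1.85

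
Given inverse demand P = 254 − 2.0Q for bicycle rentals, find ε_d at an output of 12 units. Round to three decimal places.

-9.583

At Q = 12, P = 254 − 2.0(12) = 230.00.
dP/dQ = −2.0, so dQ/dP = 1/(−2.0) = -0.500.
ε = (dQ/dP)(P/Q) = (-0.500)(230.00/12).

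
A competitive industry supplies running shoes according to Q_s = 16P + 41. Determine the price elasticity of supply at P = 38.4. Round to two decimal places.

At P = 38.4, Q_s = 655.40.
dQ_s/dP = 16.
ε_s = (dQ_s/dP)(P/Q_s) = (16)(38.4/655.40).

0.94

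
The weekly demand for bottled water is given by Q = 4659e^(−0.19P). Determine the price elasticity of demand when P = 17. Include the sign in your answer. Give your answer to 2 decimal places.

At P = 17, Q = 184.298.
dQ/dP = −0.19·4659e^(−0.19P) = −0.19Q = -35.017.
ε = (dQ/dP)(P/Q) = (-35.017)(17/184.298).
|ε| > 1, so demand is elastic at this price.

-3.23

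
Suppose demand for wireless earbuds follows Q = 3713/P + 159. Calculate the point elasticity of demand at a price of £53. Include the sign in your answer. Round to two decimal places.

At P = 53, Q = 229.057.
dQ/dP = −3713/P² = -1.322.
ε = (dQ/dP)(P/Q) = (-1.322)(53/229.057).
|ε| < 1, so demand is inelastic at this price.

-0.31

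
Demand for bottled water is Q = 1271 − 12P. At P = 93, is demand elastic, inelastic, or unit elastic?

Q = 155, dQ/dP = -12.
ε = (dQ/dP)(P/Q) ≈ -7.200.
|ε| = 7.20 > 1.

elastic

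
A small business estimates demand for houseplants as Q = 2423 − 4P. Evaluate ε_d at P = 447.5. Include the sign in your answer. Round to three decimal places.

-2.828

At P = 447.5, Q = 633.
dQ/dP = −4.
ε = (dQ/dP)(P/Q) = (-4)(447.5/633).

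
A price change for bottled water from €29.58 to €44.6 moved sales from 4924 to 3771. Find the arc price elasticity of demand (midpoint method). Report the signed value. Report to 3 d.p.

ΔQ = 3771 − 4924 = -1153; ΔP = 44.6 − 29.58 = 15.02.
Midpoints: P̄ = 37.09, Q̄ = 4347.5.
ε = (ΔQ/ΔP)(P̄/Q̄) = (-1153/15.02)(37.09/4347.5).

-0.655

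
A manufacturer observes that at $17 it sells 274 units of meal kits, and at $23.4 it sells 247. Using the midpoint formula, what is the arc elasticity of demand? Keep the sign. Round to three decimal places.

-0.327

ΔQ = 247 − 274 = -27; ΔP = 23.4 − 17 = 6.4.
Midpoints: P̄ = 20.20, Q̄ = 260.5.
ε = (ΔQ/ΔP)(P̄/Q̄) = (-27/6.4)(20.20/260.5).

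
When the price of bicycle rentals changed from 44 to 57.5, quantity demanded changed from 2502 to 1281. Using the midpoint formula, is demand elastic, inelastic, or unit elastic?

elastic

Arc ε ≈ -2.427.
|ε| = 2.43 > 1.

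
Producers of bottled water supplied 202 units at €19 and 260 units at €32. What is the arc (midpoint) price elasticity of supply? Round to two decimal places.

0.49

ΔQ = 260 − 202 = 58; ΔP = 32 − 19 = 13.
Midpoints: P̄ = 25.50, Q̄ = 231.0.
ε_s = (ΔQ/ΔP)(P̄/Q̄) = (58/13)(25.50/231.0).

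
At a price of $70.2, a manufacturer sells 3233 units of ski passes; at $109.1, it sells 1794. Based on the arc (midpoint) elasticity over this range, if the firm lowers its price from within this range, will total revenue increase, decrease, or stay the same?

Arc ε = (-1439/38.9)(89.65/2513.5) ≈ -1.319.
|ε| = 1.32 > 1, so demand is elastic. A price cut therefore raises total revenue.

increase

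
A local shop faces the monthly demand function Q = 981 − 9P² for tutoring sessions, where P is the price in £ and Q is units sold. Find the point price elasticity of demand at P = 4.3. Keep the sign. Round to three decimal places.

At P = 4.3, Q = 814.590.
dQ/dP = −18P = -77.400.
ε = (dQ/dP)(P/Q) = (-77.400)(4.3/814.590).

-0.409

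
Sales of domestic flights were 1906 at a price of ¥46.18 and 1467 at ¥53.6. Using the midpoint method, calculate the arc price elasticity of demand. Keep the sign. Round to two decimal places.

-1.75

ΔQ = 1467 − 1906 = -439; ΔP = 53.6 − 46.18 = 7.42.
Midpoints: P̄ = 49.89, Q̄ = 1686.5.
ε = (ΔQ/ΔP)(P̄/Q̄) = (-439/7.42)(49.89/1686.5).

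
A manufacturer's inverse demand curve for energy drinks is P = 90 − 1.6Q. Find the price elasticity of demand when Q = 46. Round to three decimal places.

-0.223

At Q = 46, P = 90 − 1.6(46) = 16.40.
dP/dQ = −1.6, so dQ/dP = 1/(−1.6) = -0.625.
ε = (dQ/dP)(P/Q) = (-0.625)(16.40/46).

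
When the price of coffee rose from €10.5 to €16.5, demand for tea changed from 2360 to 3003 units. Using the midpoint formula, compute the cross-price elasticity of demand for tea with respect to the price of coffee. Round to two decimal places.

0.54

ΔQ_x = 3003 − 2360 = 643; ΔP_y = 16.5 − 10.5 = 6.
Midpoints: P̄_y = 13.50, Q̄_x = 2681.5.
ε_xy = (ΔQ_x/ΔP_y)(P̄_y/Q̄_x) = (643/6)(13.50/2681.5).
ε_xy > 0, so the goods are substitutes.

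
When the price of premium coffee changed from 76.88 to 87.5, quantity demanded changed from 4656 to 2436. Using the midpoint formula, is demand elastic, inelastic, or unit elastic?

elastic

Arc ε ≈ -4.845.
|ε| = 4.85 > 1.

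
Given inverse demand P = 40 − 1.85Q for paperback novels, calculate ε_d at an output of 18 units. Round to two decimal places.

-0.20

At Q = 18, P = 40 − 1.85(18) = 6.70.
dP/dQ = −1.85, so dQ/dP = 1/(−1.85) = -0.541.
ε = (dQ/dP)(P/Q) = (-0.541)(6.70/18).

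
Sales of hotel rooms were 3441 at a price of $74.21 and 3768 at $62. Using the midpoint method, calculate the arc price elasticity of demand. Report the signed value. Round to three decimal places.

-0.506

ΔQ = 3768 − 3441 = 327; ΔP = 62 − 74.21 = -12.21.
Midpoints: P̄ = 68.10, Q̄ = 3604.5.
ε = (ΔQ/ΔP)(P̄/Q̄) = (327/-12.21)(68.10/3604.5).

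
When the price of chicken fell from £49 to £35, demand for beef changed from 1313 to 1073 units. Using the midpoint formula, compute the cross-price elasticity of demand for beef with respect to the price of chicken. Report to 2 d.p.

0.60

ΔQ_x = 1073 − 1313 = -240; ΔP_y = 35 − 49 = -14.
Midpoints: P̄_y = 42.00, Q̄_x = 1193.0.
ε_xy = (ΔQ_x/ΔP_y)(P̄_y/Q̄_x) = (-240/-14)(42.00/1193.0).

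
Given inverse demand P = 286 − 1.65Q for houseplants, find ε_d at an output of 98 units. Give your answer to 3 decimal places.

-0.769

At Q = 98, P = 286 − 1.65(98) = 124.30.
dP/dQ = −1.65, so dQ/dP = 1/(−1.65) = -0.606.
ε = (dQ/dP)(P/Q) = (-0.606)(124.30/98).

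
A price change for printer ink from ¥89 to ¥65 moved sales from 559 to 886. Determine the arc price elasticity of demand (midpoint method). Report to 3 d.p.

ΔQ = 886 − 559 = 327; ΔP = 65 − 89 = -24.
Midpoints: P̄ = 77.00, Q̄ = 722.5.
ε = (ΔQ/ΔP)(P̄/Q̄) = (327/-24)(77.00/722.5).

-1.452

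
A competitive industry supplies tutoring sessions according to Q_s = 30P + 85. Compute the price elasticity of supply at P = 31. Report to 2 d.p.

At P = 31, Q_s = 1015.
dQ_s/dP = 30.
ε_s = (dQ_s/dP)(P/Q_s) = (30)(31/1015).

0.92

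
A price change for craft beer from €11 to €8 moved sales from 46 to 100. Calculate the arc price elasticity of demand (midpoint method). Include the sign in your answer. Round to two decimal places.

-2.34

ΔQ = 100 − 46 = 54; ΔP = 8 − 11 = -3.
Midpoints: P̄ = 9.50, Q̄ = 73.0.
ε = (ΔQ/ΔP)(P̄/Q̄) = (54/-3)(9.50/73.0).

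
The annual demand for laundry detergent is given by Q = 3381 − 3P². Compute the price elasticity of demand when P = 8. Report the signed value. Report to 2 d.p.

At P = 8, Q = 3189.
dQ/dP = −6P = -48.
ε = (dQ/dP)(P/Q) = (-48)(8/3189).

-0.12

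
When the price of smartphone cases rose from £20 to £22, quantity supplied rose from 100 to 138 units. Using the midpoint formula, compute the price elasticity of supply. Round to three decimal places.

3.353

ΔQ = 138 − 100 = 38; ΔP = 22 − 20 = 2.
Midpoints: P̄ = 21.00, Q̄ = 119.0.
ε_s = (ΔQ/ΔP)(P̄/Q̄) = (38/2)(21.00/119.0).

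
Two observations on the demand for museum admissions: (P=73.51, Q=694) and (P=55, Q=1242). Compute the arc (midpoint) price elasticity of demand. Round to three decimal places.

-1.965

ΔQ = 1242 − 694 = 548; ΔP = 55 − 73.51 = -18.51.
Midpoints: P̄ = 64.25, Q̄ = 968.0.
ε = (ΔQ/ΔP)(P̄/Q̄) = (548/-18.51)(64.25/968.0).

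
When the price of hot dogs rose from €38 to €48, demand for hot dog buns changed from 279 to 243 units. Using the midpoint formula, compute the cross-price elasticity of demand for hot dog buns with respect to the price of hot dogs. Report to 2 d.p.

-0.59

ΔQ_x = 243 − 279 = -36; ΔP_y = 48 − 38 = 10.
Midpoints: P̄_y = 43.00, Q̄_x = 261.0.
ε_xy = (ΔQ_x/ΔP_y)(P̄_y/Q̄_x) = (-36/10)(43.00/261.0).
ε_xy < 0, so the goods are complements.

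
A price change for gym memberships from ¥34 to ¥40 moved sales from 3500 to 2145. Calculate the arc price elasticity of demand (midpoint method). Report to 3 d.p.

-2.960

ΔQ = 2145 − 3500 = -1355; ΔP = 40 − 34 = 6.
Midpoints: P̄ = 37.00, Q̄ = 2822.5.
ε = (ΔQ/ΔP)(P̄/Q̄) = (-1355/6)(37.00/2822.5).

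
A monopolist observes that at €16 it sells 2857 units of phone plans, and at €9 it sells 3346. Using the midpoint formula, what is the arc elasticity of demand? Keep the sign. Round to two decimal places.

ΔQ = 3346 − 2857 = 489; ΔP = 9 − 16 = -7.
Midpoints: P̄ = 12.50, Q̄ = 3101.5.
ε = (ΔQ/ΔP)(P̄/Q̄) = (489/-7)(12.50/3101.5).

-0.28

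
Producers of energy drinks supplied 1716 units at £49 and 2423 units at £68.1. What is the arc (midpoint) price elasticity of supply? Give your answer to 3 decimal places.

1.047

ΔQ = 2423 − 1716 = 707; ΔP = 68.1 − 49 = 19.1.
Midpoints: P̄ = 58.55, Q̄ = 2069.5.
ε_s = (ΔQ/ΔP)(P̄/Q̄) = (707/19.1)(58.55/2069.5).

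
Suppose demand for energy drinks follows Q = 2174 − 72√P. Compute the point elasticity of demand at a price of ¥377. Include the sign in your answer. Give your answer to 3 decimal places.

-0.901

At P = 377, Q = 776.013.
dQ/dP = −72/(2√P) = -1.854.
ε = (dQ/dP)(P/Q) = (-1.854)(377/776.013).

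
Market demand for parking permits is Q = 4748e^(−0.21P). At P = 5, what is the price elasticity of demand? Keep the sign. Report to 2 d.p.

-1.05

At P = 5, Q = 1661.504.
dQ/dP = −0.21·4748e^(−0.21P) = −0.21Q = -348.916.
ε = (dQ/dP)(P/Q) = (-348.916)(5/1661.504).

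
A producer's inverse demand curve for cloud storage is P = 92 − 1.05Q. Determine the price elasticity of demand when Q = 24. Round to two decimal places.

At Q = 24, P = 92 − 1.05(24) = 66.80.
dP/dQ = −1.05, so dQ/dP = 1/(−1.05) = -0.952.
ε = (dQ/dP)(P/Q) = (-0.952)(66.80/24).

-2.65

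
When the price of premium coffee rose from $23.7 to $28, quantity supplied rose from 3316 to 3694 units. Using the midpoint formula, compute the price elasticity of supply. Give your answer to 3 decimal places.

ΔQ = 3694 − 3316 = 378; ΔP = 28 − 23.7 = 4.3.
Midpoints: P̄ = 25.85, Q̄ = 3505.0.
ε_s = (ΔQ/ΔP)(P̄/Q̄) = (378/4.3)(25.85/3505.0).

0.648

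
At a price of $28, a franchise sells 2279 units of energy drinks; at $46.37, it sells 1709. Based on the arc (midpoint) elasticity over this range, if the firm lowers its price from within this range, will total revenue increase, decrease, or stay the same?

decrease

Arc ε = (-570/18.37)(37.19/1994.0) ≈ -0.579.
|ε| = 0.58 < 1, so demand is inelastic. A price cut therefore reduces total revenue.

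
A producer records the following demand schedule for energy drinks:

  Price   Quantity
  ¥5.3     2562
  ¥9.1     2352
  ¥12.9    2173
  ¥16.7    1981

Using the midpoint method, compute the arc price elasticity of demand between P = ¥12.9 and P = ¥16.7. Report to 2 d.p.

-0.36

At P = 12.9, Q = 2173; at P = 16.7, Q = 1981.
ΔQ = -192, ΔP = 3.8. Midpoints: P̄ = 14.80, Q̄ = 2077.0.
ε = (ΔQ/ΔP)(P̄/Q̄) = (-192/3.8)(14.80/2077.0).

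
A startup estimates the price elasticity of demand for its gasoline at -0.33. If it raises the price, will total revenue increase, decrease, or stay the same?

increase

|ε| = 0.33 < 1, so demand is inelastic. A price rise therefore raises total revenue.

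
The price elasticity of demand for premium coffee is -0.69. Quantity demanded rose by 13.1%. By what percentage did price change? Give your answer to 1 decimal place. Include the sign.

%ΔP ≈ %ΔQ / ε = (13.1%)/(-0.69) = -18.99%.

-19.0%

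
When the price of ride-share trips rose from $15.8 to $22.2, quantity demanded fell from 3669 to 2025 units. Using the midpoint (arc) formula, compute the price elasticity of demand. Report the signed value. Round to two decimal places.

ΔQ = 2025 − 3669 = -1644; ΔP = 22.2 − 15.8 = 6.4.
Midpoints: P̄ = 19.00, Q̄ = 2847.0.
ε = (ΔQ/ΔP)(P̄/Q̄) = (-1644/6.4)(19.00/2847.0).

-1.71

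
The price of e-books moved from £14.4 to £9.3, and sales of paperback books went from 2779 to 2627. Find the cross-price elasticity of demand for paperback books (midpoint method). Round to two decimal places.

0.13

ΔQ_x = 2627 − 2779 = -152; ΔP_y = 9.3 − 14.4 = -5.1.
Midpoints: P̄_y = 11.85, Q̄_x = 2703.0.
ε_xy = (ΔQ_x/ΔP_y)(P̄_y/Q̄_x) = (-152/-5.1)(11.85/2703.0).
ε_xy > 0, so the goods are substitutes.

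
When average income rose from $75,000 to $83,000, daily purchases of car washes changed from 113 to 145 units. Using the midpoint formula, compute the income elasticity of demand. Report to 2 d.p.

2.45

ΔQ = 32, ΔI = 8000. Midpoints: Ī = 79,000, Q̄ = 129.0.
ε_I = (ΔQ/ΔI)(Ī/Q̄) = (32/8000)(79000/129.0).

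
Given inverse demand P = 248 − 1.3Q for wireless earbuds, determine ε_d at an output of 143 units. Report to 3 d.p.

At Q = 143, P = 248 − 1.3(143) = 62.10.
dP/dQ = −1.3, so dQ/dP = 1/(−1.3) = -0.769.
ε = (dQ/dP)(P/Q) = (-0.769)(62.10/143).

-0.334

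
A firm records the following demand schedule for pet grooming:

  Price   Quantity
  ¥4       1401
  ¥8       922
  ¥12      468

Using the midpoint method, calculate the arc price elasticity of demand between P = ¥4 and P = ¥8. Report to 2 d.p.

-0.62

At P = 4, Q = 1401; at P = 8, Q = 922.
ΔQ = -479, ΔP = 4. Midpoints: P̄ = 6.00, Q̄ = 1161.5.
ε = (ΔQ/ΔP)(P̄/Q̄) = (-479/4)(6.00/1161.5).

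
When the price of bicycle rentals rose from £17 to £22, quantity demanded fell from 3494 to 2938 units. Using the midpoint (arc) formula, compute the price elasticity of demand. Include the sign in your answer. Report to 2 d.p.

-0.67

ΔQ = 2938 − 3494 = -556; ΔP = 22 − 17 = 5.
Midpoints: P̄ = 19.50, Q̄ = 3216.0.
ε = (ΔQ/ΔP)(P̄/Q̄) = (-556/5)(19.50/3216.0).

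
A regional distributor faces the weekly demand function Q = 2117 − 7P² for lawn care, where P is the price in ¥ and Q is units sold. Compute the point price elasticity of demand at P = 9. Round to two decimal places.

At P = 9, Q = 1550.
dQ/dP = −14P = -126.
ε = (dQ/dP)(P/Q) = (-126)(9/1550).
|ε| < 1, so demand is inelastic at this price.

-0.73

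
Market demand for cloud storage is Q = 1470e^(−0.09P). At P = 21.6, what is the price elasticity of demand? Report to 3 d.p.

-1.944

At P = 21.6, Q = 210.402.
dQ/dP = −0.09·1470e^(−0.09P) = −0.09Q = -18.936.
ε = (dQ/dP)(P/Q) = (-18.936)(21.6/210.402).
|ε| > 1, so demand is elastic at this price.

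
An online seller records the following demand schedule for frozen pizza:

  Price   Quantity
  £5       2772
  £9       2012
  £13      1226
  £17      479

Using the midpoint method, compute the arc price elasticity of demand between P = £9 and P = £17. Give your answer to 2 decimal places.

-2.00

At P = 9, Q = 2012; at P = 17, Q = 479.
ΔQ = -1533, ΔP = 8. Midpoints: P̄ = 13.00, Q̄ = 1245.5.
ε = (ΔQ/ΔP)(P̄/Q̄) = (-1533/8)(13.00/1245.5).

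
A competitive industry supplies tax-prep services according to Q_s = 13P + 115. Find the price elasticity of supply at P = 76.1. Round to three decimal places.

0.896

At P = 76.1, Q_s = 1104.30.
dQ_s/dP = 13.
ε_s = (dQ_s/dP)(P/Q_s) = (13)(76.1/1104.30).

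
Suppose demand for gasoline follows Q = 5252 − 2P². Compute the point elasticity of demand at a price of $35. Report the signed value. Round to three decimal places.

At P = 35, Q = 2802.
dQ/dP = −4P = -140.
ε = (dQ/dP)(P/Q) = (-140)(35/2802).
|ε| > 1, so demand is elastic at this price.

-1.749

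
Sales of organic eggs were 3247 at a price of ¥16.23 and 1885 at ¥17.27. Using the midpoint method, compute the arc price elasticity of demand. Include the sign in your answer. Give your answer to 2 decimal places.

ΔQ = 1885 − 3247 = -1362; ΔP = 17.27 − 16.23 = 1.04.
Midpoints: P̄ = 16.75, Q̄ = 2566.0.
ε = (ΔQ/ΔP)(P̄/Q̄) = (-1362/1.04)(16.75/2566.0).

-8.55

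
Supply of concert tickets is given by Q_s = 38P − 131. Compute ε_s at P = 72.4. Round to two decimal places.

At P = 72.4, Q_s = 2620.20.
dQ_s/dP = 38.
ε_s = (dQ_s/dP)(P/Q_s) = (38)(72.4/2620.20).

1.05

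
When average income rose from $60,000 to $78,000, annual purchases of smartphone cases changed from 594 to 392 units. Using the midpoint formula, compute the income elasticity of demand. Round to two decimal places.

ΔQ = -202, ΔI = 18000. Midpoints: Ī = 69,000, Q̄ = 493.0.
ε_I = (ΔQ/ΔI)(Ī/Q̄) = (-202/18000)(69000/493.0).

-1.57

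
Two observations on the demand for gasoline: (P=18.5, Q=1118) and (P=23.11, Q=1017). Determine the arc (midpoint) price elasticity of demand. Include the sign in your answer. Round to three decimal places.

-0.427

ΔQ = 1017 − 1118 = -101; ΔP = 23.11 − 18.5 = 4.61.
Midpoints: P̄ = 20.80, Q̄ = 1067.5.
ε = (ΔQ/ΔP)(P̄/Q̄) = (-101/4.61)(20.80/1067.5).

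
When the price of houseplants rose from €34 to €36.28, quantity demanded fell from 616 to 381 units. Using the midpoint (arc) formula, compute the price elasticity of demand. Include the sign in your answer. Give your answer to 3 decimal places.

ΔQ = 381 − 616 = -235; ΔP = 36.28 − 34 = 2.28.
Midpoints: P̄ = 35.14, Q̄ = 498.5.
ε = (ΔQ/ΔP)(P̄/Q̄) = (-235/2.28)(35.14/498.5).

-7.266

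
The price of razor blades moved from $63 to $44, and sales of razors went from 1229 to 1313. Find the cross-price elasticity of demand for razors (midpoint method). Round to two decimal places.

-0.19

ΔQ_x = 1313 − 1229 = 84; ΔP_y = 44 − 63 = -19.
Midpoints: P̄_y = 53.50, Q̄_x = 1271.0.
ε_xy = (ΔQ_x/ΔP_y)(P̄_y/Q̄_x) = (84/-19)(53.50/1271.0).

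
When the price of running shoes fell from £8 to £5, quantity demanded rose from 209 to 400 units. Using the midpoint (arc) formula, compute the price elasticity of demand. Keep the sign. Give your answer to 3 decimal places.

-1.359

ΔQ = 400 − 209 = 191; ΔP = 5 − 8 = -3.
Midpoints: P̄ = 6.50, Q̄ = 304.5.
ε = (ΔQ/ΔP)(P̄/Q̄) = (191/-3)(6.50/304.5).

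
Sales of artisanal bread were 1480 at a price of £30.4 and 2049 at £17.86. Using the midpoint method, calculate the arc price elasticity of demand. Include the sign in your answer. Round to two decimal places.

-0.62

ΔQ = 2049 − 1480 = 569; ΔP = 17.86 − 30.4 = -12.54.
Midpoints: P̄ = 24.13, Q̄ = 1764.5.
ε = (ΔQ/ΔP)(P̄/Q̄) = (569/-12.54)(24.13/1764.5).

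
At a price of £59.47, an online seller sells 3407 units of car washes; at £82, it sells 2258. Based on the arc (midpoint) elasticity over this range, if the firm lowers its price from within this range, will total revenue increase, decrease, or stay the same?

increase

Arc ε = (-1149/22.53)(70.73/2832.5) ≈ -1.274.
|ε| = 1.27 > 1, so demand is elastic. A price cut therefore raises total revenue.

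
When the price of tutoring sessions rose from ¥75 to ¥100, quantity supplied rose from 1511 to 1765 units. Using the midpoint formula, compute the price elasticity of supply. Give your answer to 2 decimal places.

0.54

ΔQ = 1765 − 1511 = 254; ΔP = 100 − 75 = 25.
Midpoints: P̄ = 87.50, Q̄ = 1638.0.
ε_s = (ΔQ/ΔP)(P̄/Q̄) = (254/25)(87.50/1638.0).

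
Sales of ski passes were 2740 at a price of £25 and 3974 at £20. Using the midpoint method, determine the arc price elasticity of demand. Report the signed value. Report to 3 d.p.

ΔQ = 3974 − 2740 = 1234; ΔP = 20 − 25 = -5.
Midpoints: P̄ = 22.50, Q̄ = 3357.0.
ε = (ΔQ/ΔP)(P̄/Q̄) = (1234/-5)(22.50/3357.0).

-1.654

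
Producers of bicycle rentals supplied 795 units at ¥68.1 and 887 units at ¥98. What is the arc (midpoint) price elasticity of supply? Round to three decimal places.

0.304

ΔQ = 887 − 795 = 92; ΔP = 98 − 68.1 = 29.9.
Midpoints: P̄ = 83.05, Q̄ = 841.0.
ε_s = (ΔQ/ΔP)(P̄/Q̄) = (92/29.9)(83.05/841.0).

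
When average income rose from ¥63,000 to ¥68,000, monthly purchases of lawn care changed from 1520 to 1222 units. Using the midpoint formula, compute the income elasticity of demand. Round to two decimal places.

-2.85

ΔQ = -298, ΔI = 5000. Midpoints: Ī = 65,500, Q̄ = 1371.0.
ε_I = (ΔQ/ΔI)(Ī/Q̄) = (-298/5000)(65500/1371.0).
ε_I < 0, so the good is inferior.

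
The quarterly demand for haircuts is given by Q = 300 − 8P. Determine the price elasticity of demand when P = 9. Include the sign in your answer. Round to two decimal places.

-0.32

At P = 9, Q = 228.
dQ/dP = −8.
ε = (dQ/dP)(P/Q) = (-8)(9/228).
|ε| < 1, so demand is inelastic at this price.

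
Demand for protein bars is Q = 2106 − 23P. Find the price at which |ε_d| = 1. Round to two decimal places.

For linear demand Q = a − bP, ε = −bP/(a − bP). |ε| = 1 when bP = a − bP, i.e. P = a/(2b).
P = 2106/(2·23) = 2106/46 = 45.7826.

45.78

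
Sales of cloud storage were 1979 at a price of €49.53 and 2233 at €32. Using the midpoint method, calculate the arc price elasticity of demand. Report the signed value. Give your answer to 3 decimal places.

ΔQ = 2233 − 1979 = 254; ΔP = 32 − 49.53 = -17.53.
Midpoints: P̄ = 40.77, Q̄ = 2106.0.
ε = (ΔQ/ΔP)(P̄/Q̄) = (254/-17.53)(40.77/2106.0).

-0.280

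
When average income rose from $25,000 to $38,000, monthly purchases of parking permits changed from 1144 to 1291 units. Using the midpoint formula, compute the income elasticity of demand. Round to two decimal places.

0.29

ΔQ = 147, ΔI = 13000. Midpoints: Ī = 31,500, Q̄ = 1217.5.
ε_I = (ΔQ/ΔI)(Ī/Q̄) = (147/13000)(31500/1217.5).
ε_I > 0, so the good is normal.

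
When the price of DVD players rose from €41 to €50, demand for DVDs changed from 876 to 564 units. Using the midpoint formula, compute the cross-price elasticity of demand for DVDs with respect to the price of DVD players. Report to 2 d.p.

ΔQ_x = 564 − 876 = -312; ΔP_y = 50 − 41 = 9.
Midpoints: P̄_y = 45.50, Q̄_x = 720.0.
ε_xy = (ΔQ_x/ΔP_y)(P̄_y/Q̄_x) = (-312/9)(45.50/720.0).

-2.19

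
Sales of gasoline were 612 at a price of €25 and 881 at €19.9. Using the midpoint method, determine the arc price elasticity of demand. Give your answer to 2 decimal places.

ΔQ = 881 − 612 = 269; ΔP = 19.9 − 25 = -5.1.
Midpoints: P̄ = 22.45, Q̄ = 746.5.
ε = (ΔQ/ΔP)(P̄/Q̄) = (269/-5.1)(22.45/746.5).

-1.59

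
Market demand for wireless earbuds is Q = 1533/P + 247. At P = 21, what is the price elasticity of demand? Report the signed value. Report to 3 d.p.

At P = 21, Q = 320.
dQ/dP = −1533/P² = -3.476.
ε = (dQ/dP)(P/Q) = (-3.476)(21/320).
|ε| < 1, so demand is inelastic at this price.

-0.228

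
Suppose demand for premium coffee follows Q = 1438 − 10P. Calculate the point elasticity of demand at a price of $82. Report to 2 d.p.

At P = 82, Q = 618.
dQ/dP = −10.
ε = (dQ/dP)(P/Q) = (-10)(82/618).

-1.33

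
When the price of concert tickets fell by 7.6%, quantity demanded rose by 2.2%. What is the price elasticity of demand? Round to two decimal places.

-0.29

ε = %ΔQ / %ΔP = (2.2)/(-7.6) = -0.289.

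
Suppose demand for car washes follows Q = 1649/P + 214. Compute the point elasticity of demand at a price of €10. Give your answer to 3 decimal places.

-0.435

At P = 10, Q = 378.900.
dQ/dP = −1649/P² = -16.490.
ε = (dQ/dP)(P/Q) = (-16.490)(10/378.900).
|ε| < 1, so demand is inelastic at this price.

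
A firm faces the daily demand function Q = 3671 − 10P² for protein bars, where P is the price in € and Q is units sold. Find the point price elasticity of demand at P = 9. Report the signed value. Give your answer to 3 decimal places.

-0.566

At P = 9, Q = 2861.
dQ/dP = −20P = -180.
ε = (dQ/dP)(P/Q) = (-180)(9/2861).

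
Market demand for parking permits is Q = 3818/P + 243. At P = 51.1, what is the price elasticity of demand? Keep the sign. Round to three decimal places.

At P = 51.1, Q = 317.716.
dQ/dP = −3818/P² = -1.462.
ε = (dQ/dP)(P/Q) = (-1.462)(51.1/317.716).
|ε| < 1, so demand is inelastic at this price.

-0.235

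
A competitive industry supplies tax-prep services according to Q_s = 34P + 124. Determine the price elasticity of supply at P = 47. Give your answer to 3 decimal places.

At P = 47, Q_s = 1722.
dQ_s/dP = 34.
ε_s = (dQ_s/dP)(P/Q_s) = (34)(47/1722).

0.928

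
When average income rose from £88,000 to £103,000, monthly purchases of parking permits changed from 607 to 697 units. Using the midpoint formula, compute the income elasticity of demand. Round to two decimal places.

0.88

ΔQ = 90, ΔI = 15000. Midpoints: Ī = 95,500, Q̄ = 652.0.
ε_I = (ΔQ/ΔI)(Ī/Q̄) = (90/15000)(95500/652.0).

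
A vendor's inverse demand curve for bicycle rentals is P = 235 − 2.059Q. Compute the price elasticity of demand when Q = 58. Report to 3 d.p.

-0.968

At Q = 58, P = 235 − 2.059(58) = 115.58.
dP/dQ = −2.059, so dQ/dP = 1/(−2.059) = -0.486.
ε = (dQ/dP)(P/Q) = (-0.486)(115.58/58).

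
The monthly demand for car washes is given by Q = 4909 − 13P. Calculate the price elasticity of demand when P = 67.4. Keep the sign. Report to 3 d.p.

At P = 67.4, Q = 4032.800.
dQ/dP = −13.
ε = (dQ/dP)(P/Q) = (-13)(67.4/4032.800).
|ε| < 1, so demand is inelastic at this price.

-0.217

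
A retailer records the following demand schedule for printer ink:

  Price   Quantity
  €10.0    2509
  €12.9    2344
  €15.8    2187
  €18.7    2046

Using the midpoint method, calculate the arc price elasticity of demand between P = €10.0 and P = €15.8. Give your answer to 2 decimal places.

-0.31

At P = 10.0, Q = 2509; at P = 15.8, Q = 2187.
ΔQ = -322, ΔP = 5.8. Midpoints: P̄ = 12.90, Q̄ = 2348.0.
ε = (ΔQ/ΔP)(P̄/Q̄) = (-322/5.8)(12.90/2348.0).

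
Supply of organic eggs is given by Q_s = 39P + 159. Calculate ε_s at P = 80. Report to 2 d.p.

At P = 80, Q_s = 3279.
dQ_s/dP = 39.
ε_s = (dQ_s/dP)(P/Q_s) = (39)(80/3279).

0.95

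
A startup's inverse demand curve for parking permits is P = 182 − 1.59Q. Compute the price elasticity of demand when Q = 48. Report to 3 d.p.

At Q = 48, P = 182 − 1.59(48) = 105.68.
dP/dQ = −1.59, so dQ/dP = 1/(−1.59) = -0.629.
ε = (dQ/dP)(P/Q) = (-0.629)(105.68/48).

-1.385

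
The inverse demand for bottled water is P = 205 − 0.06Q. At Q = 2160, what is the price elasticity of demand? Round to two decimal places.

-0.58

At Q = 2160, P = 205 − 0.06(2160) = 75.40.
dP/dQ = −0.06, so dQ/dP = 1/(−0.06) = -16.667.
ε = (dQ/dP)(P/Q) = (-16.667)(75.40/2160).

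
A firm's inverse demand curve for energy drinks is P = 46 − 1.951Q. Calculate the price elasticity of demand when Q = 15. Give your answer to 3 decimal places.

-0.572

At Q = 15, P = 46 − 1.951(15) = 16.73.
dP/dQ = −1.951, so dQ/dP = 1/(−1.951) = -0.513.
ε = (dQ/dP)(P/Q) = (-0.513)(16.73/15).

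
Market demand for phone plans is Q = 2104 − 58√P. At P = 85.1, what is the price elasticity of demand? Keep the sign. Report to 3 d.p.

At P = 85.1, Q = 1568.952.
dQ/dP = −58/(2√P) = -3.144.
ε = (dQ/dP)(P/Q) = (-3.144)(85.1/1568.952).

-0.171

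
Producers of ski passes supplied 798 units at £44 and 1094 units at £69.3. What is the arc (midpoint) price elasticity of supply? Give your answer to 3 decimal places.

0.701

ΔQ = 1094 − 798 = 296; ΔP = 69.3 − 44 = 25.3.
Midpoints: P̄ = 56.65, Q̄ = 946.0.
ε_s = (ΔQ/ΔP)(P̄/Q̄) = (296/25.3)(56.65/946.0).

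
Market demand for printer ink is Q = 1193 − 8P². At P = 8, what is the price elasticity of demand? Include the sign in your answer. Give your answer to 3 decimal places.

-1.504

At P = 8, Q = 681.
dQ/dP = −16P = -128.
ε = (dQ/dP)(P/Q) = (-128)(8/681).
|ε| > 1, so demand is elastic at this price.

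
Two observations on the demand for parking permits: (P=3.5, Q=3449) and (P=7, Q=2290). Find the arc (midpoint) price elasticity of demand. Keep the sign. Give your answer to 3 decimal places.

ΔQ = 2290 − 3449 = -1159; ΔP = 7 − 3.5 = 3.5.
Midpoints: P̄ = 5.25, Q̄ = 2869.5.
ε = (ΔQ/ΔP)(P̄/Q̄) = (-1159/3.5)(5.25/2869.5).

-0.606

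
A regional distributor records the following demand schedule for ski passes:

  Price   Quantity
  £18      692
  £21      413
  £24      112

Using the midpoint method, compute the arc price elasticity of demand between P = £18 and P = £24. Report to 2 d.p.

At P = 18, Q = 692; at P = 24, Q = 112.
ΔQ = -580, ΔP = 6. Midpoints: P̄ = 21.00, Q̄ = 402.0.
ε = (ΔQ/ΔP)(P̄/Q̄) = (-580/6)(21.00/402.0).

-5.05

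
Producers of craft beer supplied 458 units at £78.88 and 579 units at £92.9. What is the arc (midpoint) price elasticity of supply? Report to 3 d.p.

1.430

ΔQ = 579 − 458 = 121; ΔP = 92.9 − 78.88 = 14.02.
Midpoints: P̄ = 85.89, Q̄ = 518.5.
ε_s = (ΔQ/ΔP)(P̄/Q̄) = (121/14.02)(85.89/518.5).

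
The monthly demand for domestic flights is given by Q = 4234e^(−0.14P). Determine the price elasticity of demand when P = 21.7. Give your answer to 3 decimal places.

At P = 21.7, Q = 202.938.
dQ/dP = −0.14·4234e^(−0.14P) = −0.14Q = -28.411.
ε = (dQ/dP)(P/Q) = (-28.411)(21.7/202.938).

-3.038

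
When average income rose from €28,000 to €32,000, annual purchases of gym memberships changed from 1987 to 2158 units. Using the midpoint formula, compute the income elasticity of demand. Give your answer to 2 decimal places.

0.62

ΔQ = 171, ΔI = 4000. Midpoints: Ī = 30,000, Q̄ = 2072.5.
ε_I = (ΔQ/ΔI)(Ī/Q̄) = (171/4000)(30000/2072.5).
ε_I > 0, so the good is normal.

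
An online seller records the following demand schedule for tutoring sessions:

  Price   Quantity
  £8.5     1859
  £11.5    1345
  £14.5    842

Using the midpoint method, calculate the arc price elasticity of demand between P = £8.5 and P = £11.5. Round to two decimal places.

-1.07

At P = 8.5, Q = 1859; at P = 11.5, Q = 1345.
ΔQ = -514, ΔP = 3.0. Midpoints: P̄ = 10.00, Q̄ = 1602.0.
ε = (ΔQ/ΔP)(P̄/Q̄) = (-514/3.0)(10.00/1602.0).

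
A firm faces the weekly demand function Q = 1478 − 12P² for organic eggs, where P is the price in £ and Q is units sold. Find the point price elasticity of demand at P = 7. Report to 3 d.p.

At P = 7, Q = 890.
dQ/dP = −24P = -168.
ε = (dQ/dP)(P/Q) = (-168)(7/890).

-1.321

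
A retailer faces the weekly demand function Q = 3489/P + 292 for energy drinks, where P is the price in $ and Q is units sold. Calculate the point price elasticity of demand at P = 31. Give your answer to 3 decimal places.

At P = 31, Q = 404.548.
dQ/dP = −3489/P² = -3.631.
ε = (dQ/dP)(P/Q) = (-3.631)(31/404.548).
|ε| < 1, so demand is inelastic at this price.

-0.278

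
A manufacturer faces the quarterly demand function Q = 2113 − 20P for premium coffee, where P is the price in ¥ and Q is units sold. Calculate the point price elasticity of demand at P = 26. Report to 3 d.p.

At P = 26, Q = 1593.
dQ/dP = −20.
ε = (dQ/dP)(P/Q) = (-20)(26/1593).
|ε| < 1, so demand is inelastic at this price.

-0.326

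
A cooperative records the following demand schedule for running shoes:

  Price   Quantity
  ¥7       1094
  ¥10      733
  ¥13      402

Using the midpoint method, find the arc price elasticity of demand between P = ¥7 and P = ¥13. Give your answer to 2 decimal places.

At P = 7, Q = 1094; at P = 13, Q = 402.
ΔQ = -692, ΔP = 6. Midpoints: P̄ = 10.00, Q̄ = 748.0.
ε = (ΔQ/ΔP)(P̄/Q̄) = (-692/6)(10.00/748.0).

-1.54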